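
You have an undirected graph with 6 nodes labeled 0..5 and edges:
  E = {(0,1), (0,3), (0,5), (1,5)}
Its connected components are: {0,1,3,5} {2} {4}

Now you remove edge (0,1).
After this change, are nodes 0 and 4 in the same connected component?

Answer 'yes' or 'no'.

Initial components: {0,1,3,5} {2} {4}
Removing edge (0,1): not a bridge — component count unchanged at 3.
New components: {0,1,3,5} {2} {4}
Are 0 and 4 in the same component? no

Answer: no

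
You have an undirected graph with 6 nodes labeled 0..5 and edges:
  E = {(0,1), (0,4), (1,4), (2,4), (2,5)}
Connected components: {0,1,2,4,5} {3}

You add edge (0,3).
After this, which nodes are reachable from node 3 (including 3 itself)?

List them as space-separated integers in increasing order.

Answer: 0 1 2 3 4 5

Derivation:
Before: nodes reachable from 3: {3}
Adding (0,3): merges 3's component with another. Reachability grows.
After: nodes reachable from 3: {0,1,2,3,4,5}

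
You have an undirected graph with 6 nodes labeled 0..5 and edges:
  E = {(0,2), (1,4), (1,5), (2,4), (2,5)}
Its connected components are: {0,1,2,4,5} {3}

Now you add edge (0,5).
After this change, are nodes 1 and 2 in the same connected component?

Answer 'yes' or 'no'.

Answer: yes

Derivation:
Initial components: {0,1,2,4,5} {3}
Adding edge (0,5): both already in same component {0,1,2,4,5}. No change.
New components: {0,1,2,4,5} {3}
Are 1 and 2 in the same component? yes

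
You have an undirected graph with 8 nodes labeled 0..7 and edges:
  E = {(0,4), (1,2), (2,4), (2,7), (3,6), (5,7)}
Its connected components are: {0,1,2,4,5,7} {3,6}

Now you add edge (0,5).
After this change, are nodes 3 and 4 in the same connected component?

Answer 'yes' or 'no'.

Initial components: {0,1,2,4,5,7} {3,6}
Adding edge (0,5): both already in same component {0,1,2,4,5,7}. No change.
New components: {0,1,2,4,5,7} {3,6}
Are 3 and 4 in the same component? no

Answer: no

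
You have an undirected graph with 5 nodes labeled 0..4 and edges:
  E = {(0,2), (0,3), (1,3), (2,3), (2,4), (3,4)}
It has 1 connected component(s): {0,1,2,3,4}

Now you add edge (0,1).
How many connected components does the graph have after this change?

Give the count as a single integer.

Initial component count: 1
Add (0,1): endpoints already in same component. Count unchanged: 1.
New component count: 1

Answer: 1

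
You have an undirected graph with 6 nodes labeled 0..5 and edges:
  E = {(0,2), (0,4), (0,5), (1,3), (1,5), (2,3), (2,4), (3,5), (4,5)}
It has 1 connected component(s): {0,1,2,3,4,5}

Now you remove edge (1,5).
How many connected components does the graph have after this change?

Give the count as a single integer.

Initial component count: 1
Remove (1,5): not a bridge. Count unchanged: 1.
  After removal, components: {0,1,2,3,4,5}
New component count: 1

Answer: 1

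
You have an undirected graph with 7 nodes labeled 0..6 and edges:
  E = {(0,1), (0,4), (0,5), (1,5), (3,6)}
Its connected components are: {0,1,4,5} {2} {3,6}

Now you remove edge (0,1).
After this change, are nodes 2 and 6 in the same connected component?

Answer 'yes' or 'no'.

Initial components: {0,1,4,5} {2} {3,6}
Removing edge (0,1): not a bridge — component count unchanged at 3.
New components: {0,1,4,5} {2} {3,6}
Are 2 and 6 in the same component? no

Answer: no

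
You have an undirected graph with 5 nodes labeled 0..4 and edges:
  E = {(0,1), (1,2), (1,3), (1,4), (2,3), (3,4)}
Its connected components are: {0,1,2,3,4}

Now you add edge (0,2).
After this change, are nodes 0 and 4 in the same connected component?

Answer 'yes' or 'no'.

Answer: yes

Derivation:
Initial components: {0,1,2,3,4}
Adding edge (0,2): both already in same component {0,1,2,3,4}. No change.
New components: {0,1,2,3,4}
Are 0 and 4 in the same component? yes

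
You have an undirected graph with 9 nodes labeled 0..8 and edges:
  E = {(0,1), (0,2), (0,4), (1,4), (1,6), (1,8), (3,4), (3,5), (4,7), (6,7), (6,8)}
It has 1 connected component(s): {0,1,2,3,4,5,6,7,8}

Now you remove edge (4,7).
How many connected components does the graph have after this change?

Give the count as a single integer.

Initial component count: 1
Remove (4,7): not a bridge. Count unchanged: 1.
  After removal, components: {0,1,2,3,4,5,6,7,8}
New component count: 1

Answer: 1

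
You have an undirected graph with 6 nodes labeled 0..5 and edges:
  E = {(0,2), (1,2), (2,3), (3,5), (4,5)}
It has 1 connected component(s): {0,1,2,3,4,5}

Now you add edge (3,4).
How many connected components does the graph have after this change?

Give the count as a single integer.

Answer: 1

Derivation:
Initial component count: 1
Add (3,4): endpoints already in same component. Count unchanged: 1.
New component count: 1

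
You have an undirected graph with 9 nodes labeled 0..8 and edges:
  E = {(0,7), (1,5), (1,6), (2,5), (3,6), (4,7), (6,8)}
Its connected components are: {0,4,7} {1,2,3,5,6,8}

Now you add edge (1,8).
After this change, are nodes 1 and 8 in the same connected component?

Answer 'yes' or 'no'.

Initial components: {0,4,7} {1,2,3,5,6,8}
Adding edge (1,8): both already in same component {1,2,3,5,6,8}. No change.
New components: {0,4,7} {1,2,3,5,6,8}
Are 1 and 8 in the same component? yes

Answer: yes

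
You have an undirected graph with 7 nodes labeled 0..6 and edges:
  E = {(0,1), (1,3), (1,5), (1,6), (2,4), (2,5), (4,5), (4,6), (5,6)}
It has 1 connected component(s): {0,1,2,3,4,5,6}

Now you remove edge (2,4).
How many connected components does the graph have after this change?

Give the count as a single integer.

Initial component count: 1
Remove (2,4): not a bridge. Count unchanged: 1.
  After removal, components: {0,1,2,3,4,5,6}
New component count: 1

Answer: 1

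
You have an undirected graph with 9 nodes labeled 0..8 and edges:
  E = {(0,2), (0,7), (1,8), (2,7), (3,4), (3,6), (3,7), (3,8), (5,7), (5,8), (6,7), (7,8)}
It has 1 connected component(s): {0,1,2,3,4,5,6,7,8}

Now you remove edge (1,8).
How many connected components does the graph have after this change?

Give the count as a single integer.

Initial component count: 1
Remove (1,8): it was a bridge. Count increases: 1 -> 2.
  After removal, components: {0,2,3,4,5,6,7,8} {1}
New component count: 2

Answer: 2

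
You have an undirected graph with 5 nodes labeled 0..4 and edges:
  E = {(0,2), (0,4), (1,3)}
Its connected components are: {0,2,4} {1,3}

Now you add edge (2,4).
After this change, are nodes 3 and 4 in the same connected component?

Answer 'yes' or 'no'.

Initial components: {0,2,4} {1,3}
Adding edge (2,4): both already in same component {0,2,4}. No change.
New components: {0,2,4} {1,3}
Are 3 and 4 in the same component? no

Answer: no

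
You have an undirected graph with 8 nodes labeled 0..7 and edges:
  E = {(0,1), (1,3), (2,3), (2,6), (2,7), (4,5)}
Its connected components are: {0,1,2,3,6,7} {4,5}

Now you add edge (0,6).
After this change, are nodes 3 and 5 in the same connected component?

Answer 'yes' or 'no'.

Initial components: {0,1,2,3,6,7} {4,5}
Adding edge (0,6): both already in same component {0,1,2,3,6,7}. No change.
New components: {0,1,2,3,6,7} {4,5}
Are 3 and 5 in the same component? no

Answer: no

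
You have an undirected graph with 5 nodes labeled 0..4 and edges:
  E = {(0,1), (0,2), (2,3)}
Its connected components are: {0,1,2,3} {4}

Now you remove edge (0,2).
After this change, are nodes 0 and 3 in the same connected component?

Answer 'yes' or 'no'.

Initial components: {0,1,2,3} {4}
Removing edge (0,2): it was a bridge — component count 2 -> 3.
New components: {0,1} {2,3} {4}
Are 0 and 3 in the same component? no

Answer: no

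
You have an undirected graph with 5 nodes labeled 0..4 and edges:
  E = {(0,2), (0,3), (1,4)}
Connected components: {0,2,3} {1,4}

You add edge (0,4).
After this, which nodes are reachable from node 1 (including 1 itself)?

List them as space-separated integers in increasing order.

Answer: 0 1 2 3 4

Derivation:
Before: nodes reachable from 1: {1,4}
Adding (0,4): merges 1's component with another. Reachability grows.
After: nodes reachable from 1: {0,1,2,3,4}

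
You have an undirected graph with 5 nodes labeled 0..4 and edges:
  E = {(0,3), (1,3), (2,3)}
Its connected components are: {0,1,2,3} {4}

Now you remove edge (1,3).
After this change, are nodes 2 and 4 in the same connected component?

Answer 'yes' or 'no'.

Initial components: {0,1,2,3} {4}
Removing edge (1,3): it was a bridge — component count 2 -> 3.
New components: {0,2,3} {1} {4}
Are 2 and 4 in the same component? no

Answer: no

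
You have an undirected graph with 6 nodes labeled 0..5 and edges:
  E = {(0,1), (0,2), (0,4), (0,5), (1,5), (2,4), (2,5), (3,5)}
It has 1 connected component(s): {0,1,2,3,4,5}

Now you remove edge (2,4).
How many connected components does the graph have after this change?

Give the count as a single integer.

Initial component count: 1
Remove (2,4): not a bridge. Count unchanged: 1.
  After removal, components: {0,1,2,3,4,5}
New component count: 1

Answer: 1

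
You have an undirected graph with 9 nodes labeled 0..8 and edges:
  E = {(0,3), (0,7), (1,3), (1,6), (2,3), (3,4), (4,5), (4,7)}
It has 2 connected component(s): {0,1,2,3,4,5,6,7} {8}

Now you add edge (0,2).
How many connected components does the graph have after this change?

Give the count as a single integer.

Initial component count: 2
Add (0,2): endpoints already in same component. Count unchanged: 2.
New component count: 2

Answer: 2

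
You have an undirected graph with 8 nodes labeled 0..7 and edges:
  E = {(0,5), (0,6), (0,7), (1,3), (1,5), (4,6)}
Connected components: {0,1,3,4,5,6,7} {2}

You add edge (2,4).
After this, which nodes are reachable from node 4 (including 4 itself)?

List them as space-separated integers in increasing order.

Before: nodes reachable from 4: {0,1,3,4,5,6,7}
Adding (2,4): merges 4's component with another. Reachability grows.
After: nodes reachable from 4: {0,1,2,3,4,5,6,7}

Answer: 0 1 2 3 4 5 6 7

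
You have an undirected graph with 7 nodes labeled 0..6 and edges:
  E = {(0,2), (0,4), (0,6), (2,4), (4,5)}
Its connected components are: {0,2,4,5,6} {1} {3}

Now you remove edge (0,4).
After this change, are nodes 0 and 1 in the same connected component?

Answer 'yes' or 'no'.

Answer: no

Derivation:
Initial components: {0,2,4,5,6} {1} {3}
Removing edge (0,4): not a bridge — component count unchanged at 3.
New components: {0,2,4,5,6} {1} {3}
Are 0 and 1 in the same component? no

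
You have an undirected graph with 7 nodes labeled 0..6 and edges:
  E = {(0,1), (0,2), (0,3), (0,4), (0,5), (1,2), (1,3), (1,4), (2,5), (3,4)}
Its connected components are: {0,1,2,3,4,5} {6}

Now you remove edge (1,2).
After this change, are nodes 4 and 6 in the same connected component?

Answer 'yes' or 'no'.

Answer: no

Derivation:
Initial components: {0,1,2,3,4,5} {6}
Removing edge (1,2): not a bridge — component count unchanged at 2.
New components: {0,1,2,3,4,5} {6}
Are 4 and 6 in the same component? no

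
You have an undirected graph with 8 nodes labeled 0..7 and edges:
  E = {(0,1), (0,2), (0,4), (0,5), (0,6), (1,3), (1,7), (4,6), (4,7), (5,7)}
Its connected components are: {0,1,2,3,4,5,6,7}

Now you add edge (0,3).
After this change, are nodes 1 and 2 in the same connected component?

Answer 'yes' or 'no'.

Initial components: {0,1,2,3,4,5,6,7}
Adding edge (0,3): both already in same component {0,1,2,3,4,5,6,7}. No change.
New components: {0,1,2,3,4,5,6,7}
Are 1 and 2 in the same component? yes

Answer: yes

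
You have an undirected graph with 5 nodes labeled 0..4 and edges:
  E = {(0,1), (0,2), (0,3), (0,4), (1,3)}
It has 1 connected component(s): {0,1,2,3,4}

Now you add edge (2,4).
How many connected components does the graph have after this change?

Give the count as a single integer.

Answer: 1

Derivation:
Initial component count: 1
Add (2,4): endpoints already in same component. Count unchanged: 1.
New component count: 1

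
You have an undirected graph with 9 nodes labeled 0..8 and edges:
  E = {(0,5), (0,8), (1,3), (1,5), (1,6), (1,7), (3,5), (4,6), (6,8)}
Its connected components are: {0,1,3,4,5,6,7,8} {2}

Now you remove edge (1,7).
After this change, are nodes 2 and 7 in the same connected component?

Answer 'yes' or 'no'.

Initial components: {0,1,3,4,5,6,7,8} {2}
Removing edge (1,7): it was a bridge — component count 2 -> 3.
New components: {0,1,3,4,5,6,8} {2} {7}
Are 2 and 7 in the same component? no

Answer: no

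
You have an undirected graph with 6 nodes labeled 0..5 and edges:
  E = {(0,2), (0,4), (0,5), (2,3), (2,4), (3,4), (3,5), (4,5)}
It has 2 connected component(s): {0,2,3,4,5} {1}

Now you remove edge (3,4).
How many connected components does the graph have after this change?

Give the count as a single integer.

Answer: 2

Derivation:
Initial component count: 2
Remove (3,4): not a bridge. Count unchanged: 2.
  After removal, components: {0,2,3,4,5} {1}
New component count: 2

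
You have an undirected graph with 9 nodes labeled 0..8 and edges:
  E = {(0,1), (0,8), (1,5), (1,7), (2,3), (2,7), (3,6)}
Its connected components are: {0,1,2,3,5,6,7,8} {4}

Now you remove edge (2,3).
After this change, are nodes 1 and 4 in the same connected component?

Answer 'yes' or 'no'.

Initial components: {0,1,2,3,5,6,7,8} {4}
Removing edge (2,3): it was a bridge — component count 2 -> 3.
New components: {0,1,2,5,7,8} {3,6} {4}
Are 1 and 4 in the same component? no

Answer: no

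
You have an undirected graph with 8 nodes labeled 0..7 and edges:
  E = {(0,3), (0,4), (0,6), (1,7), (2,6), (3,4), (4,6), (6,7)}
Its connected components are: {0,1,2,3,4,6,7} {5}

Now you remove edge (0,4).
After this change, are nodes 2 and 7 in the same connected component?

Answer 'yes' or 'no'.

Initial components: {0,1,2,3,4,6,7} {5}
Removing edge (0,4): not a bridge — component count unchanged at 2.
New components: {0,1,2,3,4,6,7} {5}
Are 2 and 7 in the same component? yes

Answer: yes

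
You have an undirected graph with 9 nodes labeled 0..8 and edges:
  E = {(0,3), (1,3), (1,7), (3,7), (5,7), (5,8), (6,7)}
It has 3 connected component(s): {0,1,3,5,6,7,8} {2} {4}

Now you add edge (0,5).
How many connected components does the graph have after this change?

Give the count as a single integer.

Answer: 3

Derivation:
Initial component count: 3
Add (0,5): endpoints already in same component. Count unchanged: 3.
New component count: 3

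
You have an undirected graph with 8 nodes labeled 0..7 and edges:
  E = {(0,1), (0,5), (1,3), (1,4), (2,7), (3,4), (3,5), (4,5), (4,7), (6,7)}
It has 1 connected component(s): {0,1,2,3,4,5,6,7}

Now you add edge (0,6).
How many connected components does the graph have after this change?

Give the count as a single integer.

Initial component count: 1
Add (0,6): endpoints already in same component. Count unchanged: 1.
New component count: 1

Answer: 1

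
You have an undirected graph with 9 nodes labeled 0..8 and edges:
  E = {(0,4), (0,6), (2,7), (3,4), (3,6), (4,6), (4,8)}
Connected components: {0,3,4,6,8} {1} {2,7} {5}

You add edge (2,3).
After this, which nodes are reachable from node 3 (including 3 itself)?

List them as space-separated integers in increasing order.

Before: nodes reachable from 3: {0,3,4,6,8}
Adding (2,3): merges 3's component with another. Reachability grows.
After: nodes reachable from 3: {0,2,3,4,6,7,8}

Answer: 0 2 3 4 6 7 8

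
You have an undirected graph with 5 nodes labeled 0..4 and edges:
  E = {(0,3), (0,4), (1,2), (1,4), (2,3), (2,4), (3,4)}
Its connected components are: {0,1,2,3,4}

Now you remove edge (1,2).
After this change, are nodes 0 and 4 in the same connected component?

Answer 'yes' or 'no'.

Answer: yes

Derivation:
Initial components: {0,1,2,3,4}
Removing edge (1,2): not a bridge — component count unchanged at 1.
New components: {0,1,2,3,4}
Are 0 and 4 in the same component? yes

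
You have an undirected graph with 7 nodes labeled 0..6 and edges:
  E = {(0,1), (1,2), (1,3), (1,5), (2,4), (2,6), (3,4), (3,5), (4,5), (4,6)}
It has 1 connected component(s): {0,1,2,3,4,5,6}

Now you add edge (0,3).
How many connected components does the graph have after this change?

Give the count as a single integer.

Initial component count: 1
Add (0,3): endpoints already in same component. Count unchanged: 1.
New component count: 1

Answer: 1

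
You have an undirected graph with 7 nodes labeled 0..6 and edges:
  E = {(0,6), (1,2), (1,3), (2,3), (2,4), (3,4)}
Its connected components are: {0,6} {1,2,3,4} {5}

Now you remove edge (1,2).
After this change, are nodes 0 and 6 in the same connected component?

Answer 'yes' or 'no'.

Answer: yes

Derivation:
Initial components: {0,6} {1,2,3,4} {5}
Removing edge (1,2): not a bridge — component count unchanged at 3.
New components: {0,6} {1,2,3,4} {5}
Are 0 and 6 in the same component? yes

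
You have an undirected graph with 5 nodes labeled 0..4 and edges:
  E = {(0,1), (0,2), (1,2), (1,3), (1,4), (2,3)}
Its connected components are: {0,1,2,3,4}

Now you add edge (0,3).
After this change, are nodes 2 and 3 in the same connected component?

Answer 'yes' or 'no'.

Answer: yes

Derivation:
Initial components: {0,1,2,3,4}
Adding edge (0,3): both already in same component {0,1,2,3,4}. No change.
New components: {0,1,2,3,4}
Are 2 and 3 in the same component? yes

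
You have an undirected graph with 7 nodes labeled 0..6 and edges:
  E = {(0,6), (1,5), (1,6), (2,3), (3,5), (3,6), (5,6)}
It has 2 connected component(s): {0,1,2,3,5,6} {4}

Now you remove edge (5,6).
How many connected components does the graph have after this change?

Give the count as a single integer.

Initial component count: 2
Remove (5,6): not a bridge. Count unchanged: 2.
  After removal, components: {0,1,2,3,5,6} {4}
New component count: 2

Answer: 2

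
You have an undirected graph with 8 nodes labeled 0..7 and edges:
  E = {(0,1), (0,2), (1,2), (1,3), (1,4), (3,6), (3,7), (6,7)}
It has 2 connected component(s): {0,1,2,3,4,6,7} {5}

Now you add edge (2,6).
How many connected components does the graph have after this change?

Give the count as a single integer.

Initial component count: 2
Add (2,6): endpoints already in same component. Count unchanged: 2.
New component count: 2

Answer: 2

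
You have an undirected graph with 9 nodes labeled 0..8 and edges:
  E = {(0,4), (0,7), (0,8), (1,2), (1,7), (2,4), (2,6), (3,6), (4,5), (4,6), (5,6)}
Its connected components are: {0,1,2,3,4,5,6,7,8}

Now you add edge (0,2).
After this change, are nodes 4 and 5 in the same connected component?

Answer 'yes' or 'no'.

Answer: yes

Derivation:
Initial components: {0,1,2,3,4,5,6,7,8}
Adding edge (0,2): both already in same component {0,1,2,3,4,5,6,7,8}. No change.
New components: {0,1,2,3,4,5,6,7,8}
Are 4 and 5 in the same component? yes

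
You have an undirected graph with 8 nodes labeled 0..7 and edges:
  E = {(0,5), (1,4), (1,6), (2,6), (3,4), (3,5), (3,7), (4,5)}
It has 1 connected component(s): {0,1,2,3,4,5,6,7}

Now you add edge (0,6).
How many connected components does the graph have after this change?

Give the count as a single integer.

Answer: 1

Derivation:
Initial component count: 1
Add (0,6): endpoints already in same component. Count unchanged: 1.
New component count: 1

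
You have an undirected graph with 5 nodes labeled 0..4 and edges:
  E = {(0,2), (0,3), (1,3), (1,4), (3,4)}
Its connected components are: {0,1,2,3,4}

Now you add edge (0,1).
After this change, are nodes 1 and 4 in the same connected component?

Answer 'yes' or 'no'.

Answer: yes

Derivation:
Initial components: {0,1,2,3,4}
Adding edge (0,1): both already in same component {0,1,2,3,4}. No change.
New components: {0,1,2,3,4}
Are 1 and 4 in the same component? yes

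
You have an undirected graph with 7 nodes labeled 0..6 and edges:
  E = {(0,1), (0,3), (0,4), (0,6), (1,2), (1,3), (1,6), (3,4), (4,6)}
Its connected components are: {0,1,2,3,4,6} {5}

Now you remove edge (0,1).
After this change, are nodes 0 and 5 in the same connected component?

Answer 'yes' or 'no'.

Answer: no

Derivation:
Initial components: {0,1,2,3,4,6} {5}
Removing edge (0,1): not a bridge — component count unchanged at 2.
New components: {0,1,2,3,4,6} {5}
Are 0 and 5 in the same component? no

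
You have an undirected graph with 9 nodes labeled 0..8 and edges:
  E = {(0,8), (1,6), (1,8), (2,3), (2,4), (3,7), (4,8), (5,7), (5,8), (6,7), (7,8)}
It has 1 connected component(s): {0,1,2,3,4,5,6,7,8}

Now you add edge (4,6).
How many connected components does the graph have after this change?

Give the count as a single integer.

Answer: 1

Derivation:
Initial component count: 1
Add (4,6): endpoints already in same component. Count unchanged: 1.
New component count: 1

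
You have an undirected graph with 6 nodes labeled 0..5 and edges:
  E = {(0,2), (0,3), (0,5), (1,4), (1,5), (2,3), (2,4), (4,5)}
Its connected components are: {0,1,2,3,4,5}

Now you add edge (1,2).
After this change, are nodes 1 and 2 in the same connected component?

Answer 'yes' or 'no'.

Answer: yes

Derivation:
Initial components: {0,1,2,3,4,5}
Adding edge (1,2): both already in same component {0,1,2,3,4,5}. No change.
New components: {0,1,2,3,4,5}
Are 1 and 2 in the same component? yes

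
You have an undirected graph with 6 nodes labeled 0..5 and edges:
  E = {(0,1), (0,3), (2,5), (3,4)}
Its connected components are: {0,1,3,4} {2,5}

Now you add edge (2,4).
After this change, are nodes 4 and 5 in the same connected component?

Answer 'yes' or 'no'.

Initial components: {0,1,3,4} {2,5}
Adding edge (2,4): merges {2,5} and {0,1,3,4}.
New components: {0,1,2,3,4,5}
Are 4 and 5 in the same component? yes

Answer: yes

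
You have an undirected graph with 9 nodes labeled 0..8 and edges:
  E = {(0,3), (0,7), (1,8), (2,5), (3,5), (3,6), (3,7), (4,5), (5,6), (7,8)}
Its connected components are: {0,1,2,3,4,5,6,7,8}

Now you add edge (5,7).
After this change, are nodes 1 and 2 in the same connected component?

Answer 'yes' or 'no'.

Answer: yes

Derivation:
Initial components: {0,1,2,3,4,5,6,7,8}
Adding edge (5,7): both already in same component {0,1,2,3,4,5,6,7,8}. No change.
New components: {0,1,2,3,4,5,6,7,8}
Are 1 and 2 in the same component? yes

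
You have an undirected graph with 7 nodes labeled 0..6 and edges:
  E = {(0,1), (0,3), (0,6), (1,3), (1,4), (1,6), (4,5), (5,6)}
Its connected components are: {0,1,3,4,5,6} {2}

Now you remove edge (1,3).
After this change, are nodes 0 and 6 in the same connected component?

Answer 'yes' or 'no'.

Initial components: {0,1,3,4,5,6} {2}
Removing edge (1,3): not a bridge — component count unchanged at 2.
New components: {0,1,3,4,5,6} {2}
Are 0 and 6 in the same component? yes

Answer: yes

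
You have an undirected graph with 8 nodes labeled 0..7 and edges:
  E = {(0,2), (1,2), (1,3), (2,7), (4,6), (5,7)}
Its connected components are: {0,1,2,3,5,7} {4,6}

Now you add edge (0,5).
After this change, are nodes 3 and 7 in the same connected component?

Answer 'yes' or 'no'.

Answer: yes

Derivation:
Initial components: {0,1,2,3,5,7} {4,6}
Adding edge (0,5): both already in same component {0,1,2,3,5,7}. No change.
New components: {0,1,2,3,5,7} {4,6}
Are 3 and 7 in the same component? yes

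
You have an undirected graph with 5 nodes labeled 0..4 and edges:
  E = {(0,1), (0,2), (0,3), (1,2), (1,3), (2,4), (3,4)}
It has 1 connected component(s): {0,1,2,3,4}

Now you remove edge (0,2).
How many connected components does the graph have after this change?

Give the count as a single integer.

Answer: 1

Derivation:
Initial component count: 1
Remove (0,2): not a bridge. Count unchanged: 1.
  After removal, components: {0,1,2,3,4}
New component count: 1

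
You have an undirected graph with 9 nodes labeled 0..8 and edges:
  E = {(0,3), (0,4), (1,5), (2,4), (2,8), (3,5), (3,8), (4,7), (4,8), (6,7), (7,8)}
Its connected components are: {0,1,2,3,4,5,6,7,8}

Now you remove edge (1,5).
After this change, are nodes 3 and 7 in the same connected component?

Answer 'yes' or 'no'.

Initial components: {0,1,2,3,4,5,6,7,8}
Removing edge (1,5): it was a bridge — component count 1 -> 2.
New components: {0,2,3,4,5,6,7,8} {1}
Are 3 and 7 in the same component? yes

Answer: yes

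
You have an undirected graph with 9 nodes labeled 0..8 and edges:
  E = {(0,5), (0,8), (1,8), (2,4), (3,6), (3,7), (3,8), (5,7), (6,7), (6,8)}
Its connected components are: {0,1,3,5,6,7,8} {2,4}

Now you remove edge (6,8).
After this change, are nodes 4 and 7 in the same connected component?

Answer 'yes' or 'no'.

Initial components: {0,1,3,5,6,7,8} {2,4}
Removing edge (6,8): not a bridge — component count unchanged at 2.
New components: {0,1,3,5,6,7,8} {2,4}
Are 4 and 7 in the same component? no

Answer: no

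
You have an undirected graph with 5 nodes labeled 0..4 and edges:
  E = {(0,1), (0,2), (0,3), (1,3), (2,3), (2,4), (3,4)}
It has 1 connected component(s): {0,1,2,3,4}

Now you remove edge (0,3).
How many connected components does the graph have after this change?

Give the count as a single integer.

Answer: 1

Derivation:
Initial component count: 1
Remove (0,3): not a bridge. Count unchanged: 1.
  After removal, components: {0,1,2,3,4}
New component count: 1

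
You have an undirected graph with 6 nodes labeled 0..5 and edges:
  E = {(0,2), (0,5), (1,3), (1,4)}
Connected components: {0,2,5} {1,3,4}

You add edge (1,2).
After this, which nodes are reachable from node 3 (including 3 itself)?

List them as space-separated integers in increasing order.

Before: nodes reachable from 3: {1,3,4}
Adding (1,2): merges 3's component with another. Reachability grows.
After: nodes reachable from 3: {0,1,2,3,4,5}

Answer: 0 1 2 3 4 5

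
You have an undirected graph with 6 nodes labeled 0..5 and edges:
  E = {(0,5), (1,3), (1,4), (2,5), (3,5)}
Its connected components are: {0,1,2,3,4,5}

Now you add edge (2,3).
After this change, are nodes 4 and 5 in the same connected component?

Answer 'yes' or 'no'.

Answer: yes

Derivation:
Initial components: {0,1,2,3,4,5}
Adding edge (2,3): both already in same component {0,1,2,3,4,5}. No change.
New components: {0,1,2,3,4,5}
Are 4 and 5 in the same component? yes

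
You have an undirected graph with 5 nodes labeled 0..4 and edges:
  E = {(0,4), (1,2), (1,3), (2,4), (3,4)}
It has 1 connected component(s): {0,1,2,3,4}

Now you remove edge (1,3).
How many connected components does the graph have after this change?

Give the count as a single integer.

Initial component count: 1
Remove (1,3): not a bridge. Count unchanged: 1.
  After removal, components: {0,1,2,3,4}
New component count: 1

Answer: 1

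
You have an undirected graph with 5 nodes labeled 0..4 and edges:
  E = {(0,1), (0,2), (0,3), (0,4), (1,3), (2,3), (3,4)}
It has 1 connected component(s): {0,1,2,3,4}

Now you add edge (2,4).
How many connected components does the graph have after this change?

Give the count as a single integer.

Answer: 1

Derivation:
Initial component count: 1
Add (2,4): endpoints already in same component. Count unchanged: 1.
New component count: 1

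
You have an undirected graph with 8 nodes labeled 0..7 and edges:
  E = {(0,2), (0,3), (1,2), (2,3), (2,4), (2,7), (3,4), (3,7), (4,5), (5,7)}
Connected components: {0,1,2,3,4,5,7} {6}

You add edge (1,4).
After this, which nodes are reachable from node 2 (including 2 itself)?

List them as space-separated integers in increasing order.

Before: nodes reachable from 2: {0,1,2,3,4,5,7}
Adding (1,4): both endpoints already in same component. Reachability from 2 unchanged.
After: nodes reachable from 2: {0,1,2,3,4,5,7}

Answer: 0 1 2 3 4 5 7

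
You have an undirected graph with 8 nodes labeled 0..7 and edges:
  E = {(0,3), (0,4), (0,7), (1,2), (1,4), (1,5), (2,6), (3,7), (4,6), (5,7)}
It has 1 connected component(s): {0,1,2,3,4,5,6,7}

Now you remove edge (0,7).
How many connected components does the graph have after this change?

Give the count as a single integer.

Initial component count: 1
Remove (0,7): not a bridge. Count unchanged: 1.
  After removal, components: {0,1,2,3,4,5,6,7}
New component count: 1

Answer: 1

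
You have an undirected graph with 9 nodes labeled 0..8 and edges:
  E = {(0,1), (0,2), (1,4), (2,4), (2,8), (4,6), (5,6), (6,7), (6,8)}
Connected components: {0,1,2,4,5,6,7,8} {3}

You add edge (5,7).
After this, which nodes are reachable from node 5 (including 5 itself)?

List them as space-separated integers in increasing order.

Answer: 0 1 2 4 5 6 7 8

Derivation:
Before: nodes reachable from 5: {0,1,2,4,5,6,7,8}
Adding (5,7): both endpoints already in same component. Reachability from 5 unchanged.
After: nodes reachable from 5: {0,1,2,4,5,6,7,8}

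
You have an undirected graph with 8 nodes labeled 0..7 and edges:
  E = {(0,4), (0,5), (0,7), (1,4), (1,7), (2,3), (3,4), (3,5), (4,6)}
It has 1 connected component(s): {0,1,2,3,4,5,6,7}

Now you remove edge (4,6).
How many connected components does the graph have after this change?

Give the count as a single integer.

Initial component count: 1
Remove (4,6): it was a bridge. Count increases: 1 -> 2.
  After removal, components: {0,1,2,3,4,5,7} {6}
New component count: 2

Answer: 2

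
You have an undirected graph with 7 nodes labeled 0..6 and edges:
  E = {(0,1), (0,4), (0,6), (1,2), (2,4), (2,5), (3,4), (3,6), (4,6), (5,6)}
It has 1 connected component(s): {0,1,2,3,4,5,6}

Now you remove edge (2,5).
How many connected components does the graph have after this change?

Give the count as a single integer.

Initial component count: 1
Remove (2,5): not a bridge. Count unchanged: 1.
  After removal, components: {0,1,2,3,4,5,6}
New component count: 1

Answer: 1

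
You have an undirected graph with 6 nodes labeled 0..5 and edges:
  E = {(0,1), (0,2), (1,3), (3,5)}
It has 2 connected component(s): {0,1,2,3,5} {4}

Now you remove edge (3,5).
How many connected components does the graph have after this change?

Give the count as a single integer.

Initial component count: 2
Remove (3,5): it was a bridge. Count increases: 2 -> 3.
  After removal, components: {0,1,2,3} {4} {5}
New component count: 3

Answer: 3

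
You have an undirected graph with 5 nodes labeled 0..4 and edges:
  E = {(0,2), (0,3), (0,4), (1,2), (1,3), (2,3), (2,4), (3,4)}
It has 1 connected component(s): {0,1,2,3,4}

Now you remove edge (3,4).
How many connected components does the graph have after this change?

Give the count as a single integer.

Answer: 1

Derivation:
Initial component count: 1
Remove (3,4): not a bridge. Count unchanged: 1.
  After removal, components: {0,1,2,3,4}
New component count: 1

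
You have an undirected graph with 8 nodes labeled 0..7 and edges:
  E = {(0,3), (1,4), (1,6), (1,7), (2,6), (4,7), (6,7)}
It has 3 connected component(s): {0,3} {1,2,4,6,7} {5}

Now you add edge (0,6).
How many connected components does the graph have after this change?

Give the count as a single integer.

Answer: 2

Derivation:
Initial component count: 3
Add (0,6): merges two components. Count decreases: 3 -> 2.
New component count: 2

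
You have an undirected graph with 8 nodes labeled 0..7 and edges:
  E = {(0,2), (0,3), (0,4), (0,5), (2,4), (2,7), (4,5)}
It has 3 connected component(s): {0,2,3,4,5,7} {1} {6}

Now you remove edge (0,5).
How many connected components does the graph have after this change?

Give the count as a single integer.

Initial component count: 3
Remove (0,5): not a bridge. Count unchanged: 3.
  After removal, components: {0,2,3,4,5,7} {1} {6}
New component count: 3

Answer: 3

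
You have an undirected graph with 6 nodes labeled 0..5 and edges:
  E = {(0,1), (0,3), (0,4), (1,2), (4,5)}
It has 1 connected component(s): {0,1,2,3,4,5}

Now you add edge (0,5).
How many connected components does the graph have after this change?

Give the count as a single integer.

Answer: 1

Derivation:
Initial component count: 1
Add (0,5): endpoints already in same component. Count unchanged: 1.
New component count: 1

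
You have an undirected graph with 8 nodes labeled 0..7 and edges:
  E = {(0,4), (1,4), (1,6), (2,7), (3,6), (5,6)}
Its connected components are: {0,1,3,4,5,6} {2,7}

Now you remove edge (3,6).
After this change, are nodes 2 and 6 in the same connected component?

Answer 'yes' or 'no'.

Answer: no

Derivation:
Initial components: {0,1,3,4,5,6} {2,7}
Removing edge (3,6): it was a bridge — component count 2 -> 3.
New components: {0,1,4,5,6} {2,7} {3}
Are 2 and 6 in the same component? no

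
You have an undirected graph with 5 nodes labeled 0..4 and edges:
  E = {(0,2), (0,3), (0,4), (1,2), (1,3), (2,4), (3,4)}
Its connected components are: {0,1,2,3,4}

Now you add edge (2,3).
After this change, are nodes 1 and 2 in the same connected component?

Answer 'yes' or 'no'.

Initial components: {0,1,2,3,4}
Adding edge (2,3): both already in same component {0,1,2,3,4}. No change.
New components: {0,1,2,3,4}
Are 1 and 2 in the same component? yes

Answer: yes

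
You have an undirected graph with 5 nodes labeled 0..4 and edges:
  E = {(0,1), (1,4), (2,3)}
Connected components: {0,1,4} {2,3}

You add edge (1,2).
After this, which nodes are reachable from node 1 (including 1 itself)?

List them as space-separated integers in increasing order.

Before: nodes reachable from 1: {0,1,4}
Adding (1,2): merges 1's component with another. Reachability grows.
After: nodes reachable from 1: {0,1,2,3,4}

Answer: 0 1 2 3 4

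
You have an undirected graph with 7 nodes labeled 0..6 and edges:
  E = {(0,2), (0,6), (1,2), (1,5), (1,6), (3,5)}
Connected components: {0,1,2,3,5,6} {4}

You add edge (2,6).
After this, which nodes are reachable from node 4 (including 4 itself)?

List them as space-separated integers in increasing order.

Answer: 4

Derivation:
Before: nodes reachable from 4: {4}
Adding (2,6): both endpoints already in same component. Reachability from 4 unchanged.
After: nodes reachable from 4: {4}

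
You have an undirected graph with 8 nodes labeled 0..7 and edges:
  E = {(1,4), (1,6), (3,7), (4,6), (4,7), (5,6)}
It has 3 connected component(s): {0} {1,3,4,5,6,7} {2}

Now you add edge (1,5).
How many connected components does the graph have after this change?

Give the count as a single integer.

Initial component count: 3
Add (1,5): endpoints already in same component. Count unchanged: 3.
New component count: 3

Answer: 3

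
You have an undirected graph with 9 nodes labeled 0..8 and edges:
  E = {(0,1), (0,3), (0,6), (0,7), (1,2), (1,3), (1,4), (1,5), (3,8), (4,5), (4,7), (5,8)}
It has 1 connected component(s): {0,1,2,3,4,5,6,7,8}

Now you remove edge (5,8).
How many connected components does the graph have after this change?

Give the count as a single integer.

Answer: 1

Derivation:
Initial component count: 1
Remove (5,8): not a bridge. Count unchanged: 1.
  After removal, components: {0,1,2,3,4,5,6,7,8}
New component count: 1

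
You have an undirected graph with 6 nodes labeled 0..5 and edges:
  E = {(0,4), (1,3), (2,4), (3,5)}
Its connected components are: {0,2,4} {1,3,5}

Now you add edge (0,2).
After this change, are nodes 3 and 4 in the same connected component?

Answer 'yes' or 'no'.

Initial components: {0,2,4} {1,3,5}
Adding edge (0,2): both already in same component {0,2,4}. No change.
New components: {0,2,4} {1,3,5}
Are 3 and 4 in the same component? no

Answer: no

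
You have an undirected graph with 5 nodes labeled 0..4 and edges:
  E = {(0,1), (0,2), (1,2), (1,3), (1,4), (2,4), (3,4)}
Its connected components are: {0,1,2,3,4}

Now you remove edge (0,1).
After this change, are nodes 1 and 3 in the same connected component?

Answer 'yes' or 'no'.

Initial components: {0,1,2,3,4}
Removing edge (0,1): not a bridge — component count unchanged at 1.
New components: {0,1,2,3,4}
Are 1 and 3 in the same component? yes

Answer: yes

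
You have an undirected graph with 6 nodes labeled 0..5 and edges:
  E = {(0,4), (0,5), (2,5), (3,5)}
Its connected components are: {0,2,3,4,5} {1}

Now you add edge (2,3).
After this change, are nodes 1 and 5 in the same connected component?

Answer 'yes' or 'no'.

Answer: no

Derivation:
Initial components: {0,2,3,4,5} {1}
Adding edge (2,3): both already in same component {0,2,3,4,5}. No change.
New components: {0,2,3,4,5} {1}
Are 1 and 5 in the same component? no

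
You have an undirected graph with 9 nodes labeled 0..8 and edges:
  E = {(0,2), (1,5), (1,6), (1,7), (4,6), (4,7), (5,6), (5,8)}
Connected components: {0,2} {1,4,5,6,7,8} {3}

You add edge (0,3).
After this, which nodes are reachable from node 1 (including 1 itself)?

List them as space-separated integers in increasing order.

Before: nodes reachable from 1: {1,4,5,6,7,8}
Adding (0,3): merges two components, but neither contains 1. Reachability from 1 unchanged.
After: nodes reachable from 1: {1,4,5,6,7,8}

Answer: 1 4 5 6 7 8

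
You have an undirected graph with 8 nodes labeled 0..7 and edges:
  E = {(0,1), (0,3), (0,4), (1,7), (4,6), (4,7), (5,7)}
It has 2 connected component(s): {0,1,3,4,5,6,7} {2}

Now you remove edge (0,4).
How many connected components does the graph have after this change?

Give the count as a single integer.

Initial component count: 2
Remove (0,4): not a bridge. Count unchanged: 2.
  After removal, components: {0,1,3,4,5,6,7} {2}
New component count: 2

Answer: 2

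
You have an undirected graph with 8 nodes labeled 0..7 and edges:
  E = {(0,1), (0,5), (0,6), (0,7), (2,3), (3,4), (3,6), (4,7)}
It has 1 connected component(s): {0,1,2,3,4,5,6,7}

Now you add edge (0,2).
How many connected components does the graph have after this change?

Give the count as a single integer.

Answer: 1

Derivation:
Initial component count: 1
Add (0,2): endpoints already in same component. Count unchanged: 1.
New component count: 1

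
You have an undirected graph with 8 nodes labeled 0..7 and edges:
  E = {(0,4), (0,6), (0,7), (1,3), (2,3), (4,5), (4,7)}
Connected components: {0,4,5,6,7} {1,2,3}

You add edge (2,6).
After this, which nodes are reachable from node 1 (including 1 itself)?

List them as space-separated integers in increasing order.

Answer: 0 1 2 3 4 5 6 7

Derivation:
Before: nodes reachable from 1: {1,2,3}
Adding (2,6): merges 1's component with another. Reachability grows.
After: nodes reachable from 1: {0,1,2,3,4,5,6,7}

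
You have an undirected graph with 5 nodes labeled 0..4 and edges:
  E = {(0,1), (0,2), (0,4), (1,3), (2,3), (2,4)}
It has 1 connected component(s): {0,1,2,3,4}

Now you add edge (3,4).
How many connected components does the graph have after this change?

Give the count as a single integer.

Initial component count: 1
Add (3,4): endpoints already in same component. Count unchanged: 1.
New component count: 1

Answer: 1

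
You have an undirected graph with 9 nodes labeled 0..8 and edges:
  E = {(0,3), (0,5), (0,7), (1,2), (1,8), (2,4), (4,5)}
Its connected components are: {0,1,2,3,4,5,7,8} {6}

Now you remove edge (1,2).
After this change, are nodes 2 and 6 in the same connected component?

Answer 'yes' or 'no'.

Initial components: {0,1,2,3,4,5,7,8} {6}
Removing edge (1,2): it was a bridge — component count 2 -> 3.
New components: {0,2,3,4,5,7} {1,8} {6}
Are 2 and 6 in the same component? no

Answer: no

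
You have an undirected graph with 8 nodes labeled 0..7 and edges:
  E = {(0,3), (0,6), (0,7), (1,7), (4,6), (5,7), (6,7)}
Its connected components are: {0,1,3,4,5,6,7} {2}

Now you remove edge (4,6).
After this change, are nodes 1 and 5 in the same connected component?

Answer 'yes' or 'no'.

Answer: yes

Derivation:
Initial components: {0,1,3,4,5,6,7} {2}
Removing edge (4,6): it was a bridge — component count 2 -> 3.
New components: {0,1,3,5,6,7} {2} {4}
Are 1 and 5 in the same component? yes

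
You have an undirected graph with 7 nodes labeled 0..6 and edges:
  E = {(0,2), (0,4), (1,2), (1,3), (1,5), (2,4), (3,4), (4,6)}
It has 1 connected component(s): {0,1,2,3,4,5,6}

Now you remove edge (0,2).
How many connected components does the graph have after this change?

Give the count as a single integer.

Answer: 1

Derivation:
Initial component count: 1
Remove (0,2): not a bridge. Count unchanged: 1.
  After removal, components: {0,1,2,3,4,5,6}
New component count: 1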